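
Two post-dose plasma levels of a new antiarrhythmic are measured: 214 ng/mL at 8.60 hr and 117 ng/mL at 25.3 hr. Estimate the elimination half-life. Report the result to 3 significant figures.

19.2 hours

k = ln(C₁/C₂) / (t₂ − t₁) = ln(214/117) / (25.3 − 8.60)
  = 0.6038 / 16.70 = 0.03616 hr⁻¹
t½ = ln 2 / k = ln 2 / 0.03616 ≈ 19.2 hours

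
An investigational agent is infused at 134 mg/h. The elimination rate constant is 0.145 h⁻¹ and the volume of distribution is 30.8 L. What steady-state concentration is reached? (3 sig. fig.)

CL = k · V = 0.145 × 30.8 = 4.466 L/h
Css = rate / CL = 134 / 4.466 ≈ 30.0 mg/L

30.0 mg/L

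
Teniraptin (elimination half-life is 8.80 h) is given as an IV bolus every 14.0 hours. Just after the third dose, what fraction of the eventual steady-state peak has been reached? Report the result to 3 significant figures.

k = ln 2 / 8.80 = 0.07877 h⁻¹
f_n = 1 − e^(−nkτ) = 1 − e^(−3 × 0.07877 × 14.0) = 1 − e^(−3.308) = 1 − 0.03658 ≈ 0.963

0.963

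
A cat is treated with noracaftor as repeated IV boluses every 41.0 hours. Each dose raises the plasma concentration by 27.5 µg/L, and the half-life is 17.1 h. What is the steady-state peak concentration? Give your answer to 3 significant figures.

33.9 µg/L

k = ln 2 / 17.1 = 0.04053 h⁻¹
Fraction remaining after one interval: e^(−kτ) = e^(−0.04053 × 41.0) = 0.1898
R = 1 / (1 − 0.1898) = 1.234
Css,max = 27.5 × 1.234 ≈ 33.9 µg/L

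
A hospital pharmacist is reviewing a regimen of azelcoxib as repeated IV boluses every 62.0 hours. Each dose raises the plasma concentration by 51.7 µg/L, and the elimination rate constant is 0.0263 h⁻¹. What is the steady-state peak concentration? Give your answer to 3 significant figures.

64.3 µg/L

Fraction remaining after one interval: e^(−kτ) = e^(−0.02630 × 62.0) = 0.1958
R = 1 / (1 − 0.1958) = 1.243
Css,max = 51.7 × 1.243 ≈ 64.3 µg/L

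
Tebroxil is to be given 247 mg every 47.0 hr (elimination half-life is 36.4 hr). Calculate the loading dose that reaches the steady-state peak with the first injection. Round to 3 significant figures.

k = ln 2 / 36.4 = 0.01904 hr⁻¹
Accumulation ratio R = 1 / (1 − e^(−kτ)) = 1 / (1 − e^(−0.01904×47.0)) = 1 / (1 − 0.4086) = 1.691
Loading dose = maintenance dose × R = 247 × 1.691 ≈ 418 mg

418 mg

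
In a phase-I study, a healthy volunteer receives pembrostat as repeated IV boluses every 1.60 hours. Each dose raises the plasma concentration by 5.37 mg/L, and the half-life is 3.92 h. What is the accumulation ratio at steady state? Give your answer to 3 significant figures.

4.06

k = ln 2 / 3.92 = 0.1768 h⁻¹
Fraction remaining after one interval: e^(−kτ) = e^(−0.1768 × 1.60) = 0.7536
R = 1 / (1 − 0.7536) = 1 / 0.2464 ≈ 4.06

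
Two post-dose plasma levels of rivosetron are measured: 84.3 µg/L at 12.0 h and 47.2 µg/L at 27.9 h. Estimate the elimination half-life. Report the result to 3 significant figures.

k = ln(C₁/C₂) / (t₂ − t₁) = ln(84.3/47.2) / (27.9 − 12.0)
  = 0.5800 / 15.90 = 0.03648 h⁻¹
t½ = ln 2 / k = ln 2 / 0.03648 ≈ 19.0 hours

19.0 hours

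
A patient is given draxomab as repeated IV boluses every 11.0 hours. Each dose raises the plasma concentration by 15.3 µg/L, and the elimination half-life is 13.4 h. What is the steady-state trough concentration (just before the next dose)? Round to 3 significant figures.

k = ln 2 / 13.4 = 0.05173 h⁻¹
Fraction remaining after one interval: e^(−kτ) = e^(−0.05173 × 11.0) = 0.5661
R = 1 / (1 − 0.5661) = 2.305
Css,max = 15.3 × 2.305 = 35.26 µg/L
Css,min = Css,max × e^(−kτ) = 35.26 × 0.5661 ≈ 20.0 µg/L

20.0 µg/L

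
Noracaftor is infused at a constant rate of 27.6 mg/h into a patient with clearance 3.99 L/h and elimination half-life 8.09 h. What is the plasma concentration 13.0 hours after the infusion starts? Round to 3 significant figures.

4.65 µg/mL

Css = rate / CL = 27.6 / 3.99 = 6.917 µg/mL
k = ln 2 / 8.09 = 0.08568 h⁻¹
C(t) = Css (1 − e^(−kt)) = 6.917 × (1 − e^(−1.114)) = 6.917 × 0.6717 ≈ 4.65 µg/mL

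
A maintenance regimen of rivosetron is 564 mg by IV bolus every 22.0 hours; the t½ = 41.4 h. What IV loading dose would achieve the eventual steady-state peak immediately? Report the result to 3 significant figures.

k = ln 2 / 41.4 = 0.01674 h⁻¹
Accumulation ratio R = 1 / (1 − e^(−kτ)) = 1 / (1 − e^(−0.01674×22.0)) = 1 / (1 − 0.6919) = 3.246
Loading dose = maintenance dose × R = 564 × 3.246 ≈ 1830 mg

1830 mg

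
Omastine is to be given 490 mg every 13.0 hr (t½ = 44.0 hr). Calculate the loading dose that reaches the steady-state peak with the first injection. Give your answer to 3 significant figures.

2650 mg

k = ln 2 / 44.0 = 0.01575 hr⁻¹
Accumulation ratio R = 1 / (1 − e^(−kτ)) = 1 / (1 − e^(−0.01575×13.0)) = 1 / (1 − 0.8148) = 5.400
Loading dose = maintenance dose × R = 490 × 5.400 ≈ 2650 mg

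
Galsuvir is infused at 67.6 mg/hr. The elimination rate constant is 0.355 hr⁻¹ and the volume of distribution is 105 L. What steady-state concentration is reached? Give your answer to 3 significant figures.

CL = k · V = 0.355 × 105 = 37.27 L/hr
Css = rate / CL = 67.6 / 37.27 ≈ 1.81 µg/mL

1.81 µg/mL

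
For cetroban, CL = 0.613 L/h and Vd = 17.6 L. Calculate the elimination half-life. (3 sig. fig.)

19.9 hours

k = CL / V = 0.613 / 17.6 = 0.03483 h⁻¹
t½ = ln 2 / k = ln 2 / 0.03483 ≈ 19.9 hours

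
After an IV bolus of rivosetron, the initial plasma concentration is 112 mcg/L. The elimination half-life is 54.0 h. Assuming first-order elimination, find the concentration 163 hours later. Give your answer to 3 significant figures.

k = ln 2 / 54.0 = 0.01284 h⁻¹
C(t) = C₀ e^(−kt) = 112 × e^(−0.01284 × 163) = 112 × e^(−2.092) = 112 × 0.1234 ≈ 13.8 mcg/L

13.8 mcg/L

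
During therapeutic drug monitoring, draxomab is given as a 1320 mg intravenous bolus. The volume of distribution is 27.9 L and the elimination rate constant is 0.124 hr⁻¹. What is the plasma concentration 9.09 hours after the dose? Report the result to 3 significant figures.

C₀ = dose / V = 1320 / 27.9 = 47.31 µg/mL
C(t) = C₀ e^(−kt) = 47.31 × e^(−0.1240 × 9.09) = 47.31 × e^(−1.127) = 47.31 × 0.3240 ≈ 15.3 µg/mL

15.3 µg/mL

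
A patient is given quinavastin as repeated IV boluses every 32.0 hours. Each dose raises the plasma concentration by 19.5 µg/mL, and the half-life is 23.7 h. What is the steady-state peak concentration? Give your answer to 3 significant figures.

32.1 µg/mL

k = ln 2 / 23.7 = 0.02925 h⁻¹
Fraction remaining after one interval: e^(−kτ) = e^(−0.02925 × 32.0) = 0.3922
R = 1 / (1 − 0.3922) = 1.645
Css,max = 19.5 × 1.645 ≈ 32.1 µg/mL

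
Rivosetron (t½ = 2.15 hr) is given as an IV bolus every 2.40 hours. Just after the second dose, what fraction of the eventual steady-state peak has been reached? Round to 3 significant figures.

0.787

k = ln 2 / 2.15 = 0.3224 hr⁻¹
f_n = 1 − e^(−nkτ) = 1 − e^(−2 × 0.3224 × 2.40) = 1 − e^(−1.547) = 1 − 0.2128 ≈ 0.787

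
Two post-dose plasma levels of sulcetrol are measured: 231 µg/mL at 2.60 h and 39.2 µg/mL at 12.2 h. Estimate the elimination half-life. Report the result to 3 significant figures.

k = ln(C₁/C₂) / (t₂ − t₁) = ln(231/39.2) / (12.2 − 2.60)
  = 1.774 / 9.600 = 0.1848 h⁻¹
t½ = ln 2 / k = ln 2 / 0.1848 ≈ 3.75 hours

3.75 hours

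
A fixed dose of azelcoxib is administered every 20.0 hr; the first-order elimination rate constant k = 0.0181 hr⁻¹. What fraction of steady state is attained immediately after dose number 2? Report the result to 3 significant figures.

f_n = 1 − e^(−nkτ) = 1 − e^(−2 × 0.01810 × 20.0) = 1 − e^(−0.7240) = 1 − 0.4848 ≈ 0.515

0.515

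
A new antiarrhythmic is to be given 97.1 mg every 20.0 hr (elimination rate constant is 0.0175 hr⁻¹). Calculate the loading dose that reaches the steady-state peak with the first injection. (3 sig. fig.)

Accumulation ratio R = 1 / (1 − e^(−kτ)) = 1 / (1 − e^(−0.01750×20.0)) = 1 / (1 − 0.7047) = 3.386
Loading dose = maintenance dose × R = 97.1 × 3.386 ≈ 329 mg

329 mg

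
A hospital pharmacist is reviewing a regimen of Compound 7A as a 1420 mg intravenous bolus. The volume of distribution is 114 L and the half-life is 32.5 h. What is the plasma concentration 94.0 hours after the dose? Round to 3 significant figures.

1.68 µg/mL

C₀ = dose / V = 1420 / 114 = 12.46 µg/mL
k = ln 2 / 32.5 = 0.02133 h⁻¹
C(t) = C₀ e^(−kt) = 12.46 × e^(−0.02133 × 94.0) = 12.46 × e^(−2.005) = 12.46 × 0.1347 ≈ 1.68 µg/mL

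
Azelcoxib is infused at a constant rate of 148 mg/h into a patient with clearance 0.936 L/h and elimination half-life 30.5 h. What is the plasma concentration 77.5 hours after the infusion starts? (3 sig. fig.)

131 mg/L

Css = rate / CL = 148 / 0.936 = 158.1 mg/L
k = ln 2 / 30.5 = 0.02273 h⁻¹
C(t) = Css (1 − e^(−kt)) = 158.1 × (1 − e^(−1.761)) = 158.1 × 0.8282 ≈ 131 mg/L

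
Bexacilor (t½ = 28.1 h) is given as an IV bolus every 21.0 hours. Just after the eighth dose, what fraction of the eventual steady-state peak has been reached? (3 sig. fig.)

0.984

k = ln 2 / 28.1 = 0.02467 h⁻¹
f_n = 1 − e^(−nkτ) = 1 − e^(−8 × 0.02467 × 21.0) = 1 − e^(−4.144) = 1 − 0.01586 ≈ 0.984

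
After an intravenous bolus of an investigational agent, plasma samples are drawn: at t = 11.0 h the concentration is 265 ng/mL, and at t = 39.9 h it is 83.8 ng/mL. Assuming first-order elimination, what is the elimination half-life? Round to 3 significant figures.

k = ln(C₁/C₂) / (t₂ − t₁) = ln(265/83.8) / (39.9 − 11.0)
  = 1.151 / 28.90 = 0.03984 h⁻¹
t½ = ln 2 / k = ln 2 / 0.03984 ≈ 17.4 hours

17.4 hours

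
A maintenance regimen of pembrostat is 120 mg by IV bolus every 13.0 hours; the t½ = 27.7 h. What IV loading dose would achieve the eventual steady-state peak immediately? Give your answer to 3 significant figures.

432 mg

k = ln 2 / 27.7 = 0.02502 h⁻¹
Accumulation ratio R = 1 / (1 − e^(−kτ)) = 1 / (1 − e^(−0.02502×13.0)) = 1 / (1 − 0.7223) = 3.601
Loading dose = maintenance dose × R = 120 × 3.601 ≈ 432 mg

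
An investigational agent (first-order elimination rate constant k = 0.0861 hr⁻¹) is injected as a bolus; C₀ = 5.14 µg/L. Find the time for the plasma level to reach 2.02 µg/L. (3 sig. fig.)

10.8 hours

C(t) = C₀ e^(−kt)  ⇒  t = ln(C₀/C) / k
t = ln(5.14/2.02) / 0.08610 = 0.9340 / 0.08610 ≈ 10.8 hours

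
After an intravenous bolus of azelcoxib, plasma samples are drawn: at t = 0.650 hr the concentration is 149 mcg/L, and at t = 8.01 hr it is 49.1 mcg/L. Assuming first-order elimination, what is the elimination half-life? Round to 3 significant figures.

k = ln(C₁/C₂) / (t₂ − t₁) = ln(149/49.1) / (8.01 − 0.650)
  = 1.110 / 7.360 = 0.1508 hr⁻¹
t½ = ln 2 / k = ln 2 / 0.1508 ≈ 4.60 hours

4.60 hours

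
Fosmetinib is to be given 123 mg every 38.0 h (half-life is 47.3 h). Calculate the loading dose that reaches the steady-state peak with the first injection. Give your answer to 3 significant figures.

288 mg

k = ln 2 / 47.3 = 0.01465 h⁻¹
Accumulation ratio R = 1 / (1 − e^(−kτ)) = 1 / (1 − e^(−0.01465×38.0)) = 1 / (1 − 0.5730) = 2.342
Loading dose = maintenance dose × R = 123 × 2.342 ≈ 288 mg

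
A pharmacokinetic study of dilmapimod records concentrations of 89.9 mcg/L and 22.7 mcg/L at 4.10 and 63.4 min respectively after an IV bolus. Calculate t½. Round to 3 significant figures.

29.9 minutes

k = ln(C₁/C₂) / (t₂ − t₁) = ln(89.9/22.7) / (63.4 − 4.10)
  = 1.376 / 59.30 = 0.02321 min⁻¹
t½ = ln 2 / k = ln 2 / 0.02321 ≈ 29.9 minutes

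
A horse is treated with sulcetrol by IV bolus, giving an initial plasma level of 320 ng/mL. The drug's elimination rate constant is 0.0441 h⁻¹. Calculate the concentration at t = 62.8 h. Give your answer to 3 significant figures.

20.1 ng/mL

C(t) = C₀ e^(−kt) = 320 × e^(−0.04410 × 62.8) = 320 × e^(−2.769) = 320 × 0.06269 ≈ 20.1 ng/mL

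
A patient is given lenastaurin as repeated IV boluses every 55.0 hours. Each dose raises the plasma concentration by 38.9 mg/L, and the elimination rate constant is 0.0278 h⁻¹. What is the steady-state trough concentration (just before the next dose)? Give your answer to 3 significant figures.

Fraction remaining after one interval: e^(−kτ) = e^(−0.02780 × 55.0) = 0.2168
R = 1 / (1 − 0.2168) = 1.277
Css,max = 38.9 × 1.277 = 49.67 mg/L
Css,min = Css,max × e^(−kτ) = 49.67 × 0.2168 ≈ 10.8 mg/L

10.8 mg/L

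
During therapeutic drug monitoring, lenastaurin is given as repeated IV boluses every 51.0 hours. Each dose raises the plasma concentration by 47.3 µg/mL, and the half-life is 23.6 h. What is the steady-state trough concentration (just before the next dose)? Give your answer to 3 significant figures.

13.6 µg/mL

k = ln 2 / 23.6 = 0.02937 h⁻¹
Fraction remaining after one interval: e^(−kτ) = e^(−0.02937 × 51.0) = 0.2236
R = 1 / (1 − 0.2236) = 1.288
Css,max = 47.3 × 1.288 = 60.92 µg/mL
Css,min = Css,max × e^(−kτ) = 60.92 × 0.2236 ≈ 13.6 µg/mL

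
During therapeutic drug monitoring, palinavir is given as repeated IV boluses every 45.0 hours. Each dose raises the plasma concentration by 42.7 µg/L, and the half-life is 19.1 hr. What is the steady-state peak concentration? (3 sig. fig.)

53.1 µg/L

k = ln 2 / 19.1 = 0.03629 hr⁻¹
Fraction remaining after one interval: e^(−kτ) = e^(−0.03629 × 45.0) = 0.1953
R = 1 / (1 − 0.1953) = 1.243
Css,max = 42.7 × 1.243 ≈ 53.1 µg/L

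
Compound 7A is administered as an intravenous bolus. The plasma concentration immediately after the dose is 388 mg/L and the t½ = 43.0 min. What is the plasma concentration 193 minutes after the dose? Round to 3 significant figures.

k = ln 2 / 43.0 = 0.01612 min⁻¹
C(t) = C₀ e^(−kt) = 388 × e^(−0.01612 × 193) = 388 × e^(−3.111) = 388 × 0.04455 ≈ 17.3 mg/L

17.3 mg/L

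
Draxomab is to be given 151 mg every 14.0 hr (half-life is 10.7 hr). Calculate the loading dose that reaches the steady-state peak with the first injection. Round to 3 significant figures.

253 mg

k = ln 2 / 10.7 = 0.06478 hr⁻¹
Accumulation ratio R = 1 / (1 − e^(−kτ)) = 1 / (1 − e^(−0.06478×14.0)) = 1 / (1 − 0.4038) = 1.677
Loading dose = maintenance dose × R = 151 × 1.677 ≈ 253 mg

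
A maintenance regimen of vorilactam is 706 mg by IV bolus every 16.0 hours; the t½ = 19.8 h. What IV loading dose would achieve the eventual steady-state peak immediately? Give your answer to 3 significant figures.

1650 mg

k = ln 2 / 19.8 = 0.03501 h⁻¹
Accumulation ratio R = 1 / (1 − e^(−kτ)) = 1 / (1 − e^(−0.03501×16.0)) = 1 / (1 − 0.5711) = 2.332
Loading dose = maintenance dose × R = 706 × 2.332 ≈ 1650 mg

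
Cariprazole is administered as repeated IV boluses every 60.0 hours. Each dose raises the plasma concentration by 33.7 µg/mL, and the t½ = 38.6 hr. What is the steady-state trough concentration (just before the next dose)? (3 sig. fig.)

17.4 µg/mL

k = ln 2 / 38.6 = 0.01796 hr⁻¹
Fraction remaining after one interval: e^(−kτ) = e^(−0.01796 × 60.0) = 0.3405
R = 1 / (1 − 0.3405) = 1.516
Css,max = 33.7 × 1.516 = 51.10 µg/mL
Css,min = Css,max × e^(−kτ) = 51.10 × 0.3405 ≈ 17.4 µg/mL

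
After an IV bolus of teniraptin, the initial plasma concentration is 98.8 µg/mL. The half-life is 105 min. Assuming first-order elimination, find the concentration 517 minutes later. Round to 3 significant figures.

3.25 µg/mL

k = ln 2 / 105 = 0.006601 min⁻¹
C(t) = C₀ e^(−kt) = 98.8 × e^(−0.006601 × 517) = 98.8 × e^(−3.413) = 98.8 × 0.03294 ≈ 3.25 µg/mL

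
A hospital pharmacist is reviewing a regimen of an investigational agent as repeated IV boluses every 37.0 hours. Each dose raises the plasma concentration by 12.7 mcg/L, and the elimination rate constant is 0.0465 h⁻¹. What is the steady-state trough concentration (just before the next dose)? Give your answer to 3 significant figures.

Fraction remaining after one interval: e^(−kτ) = e^(−0.04650 × 37.0) = 0.1790
R = 1 / (1 − 0.1790) = 1.218
Css,max = 12.7 × 1.218 = 15.47 mcg/L
Css,min = Css,max × e^(−kτ) = 15.47 × 0.1790 ≈ 2.77 mcg/L

2.77 mcg/L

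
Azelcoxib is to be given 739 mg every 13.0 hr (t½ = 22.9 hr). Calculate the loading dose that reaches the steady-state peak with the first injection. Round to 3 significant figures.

2270 mg

k = ln 2 / 22.9 = 0.03027 hr⁻¹
Accumulation ratio R = 1 / (1 − e^(−kτ)) = 1 / (1 − e^(−0.03027×13.0)) = 1 / (1 − 0.6747) = 3.074
Loading dose = maintenance dose × R = 739 × 3.074 ≈ 2270 mg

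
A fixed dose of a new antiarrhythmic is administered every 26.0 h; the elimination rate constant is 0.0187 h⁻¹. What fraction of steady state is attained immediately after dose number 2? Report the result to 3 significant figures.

f_n = 1 − e^(−nkτ) = 1 − e^(−2 × 0.01870 × 26.0) = 1 − e^(−0.9724) = 1 − 0.3782 ≈ 0.622

0.622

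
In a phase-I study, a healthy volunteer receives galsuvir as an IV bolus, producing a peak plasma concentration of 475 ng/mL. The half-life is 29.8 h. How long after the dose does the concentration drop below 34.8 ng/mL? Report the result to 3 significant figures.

k = ln 2 / 29.8 = 0.02326 h⁻¹
C(t) = C₀ e^(−kt)  ⇒  t = ln(C₀/C) / k
t = ln(475/34.8) / 0.02326 = 2.614 / 0.02326 ≈ 112 hours

112 hours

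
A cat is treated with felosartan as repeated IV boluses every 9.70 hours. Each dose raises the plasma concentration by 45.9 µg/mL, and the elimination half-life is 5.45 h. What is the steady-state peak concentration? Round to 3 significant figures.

k = ln 2 / 5.45 = 0.1272 h⁻¹
Fraction remaining after one interval: e^(−kτ) = e^(−0.1272 × 9.70) = 0.2912
R = 1 / (1 − 0.2912) = 1.411
Css,max = 45.9 × 1.411 ≈ 64.8 µg/mL

64.8 µg/mL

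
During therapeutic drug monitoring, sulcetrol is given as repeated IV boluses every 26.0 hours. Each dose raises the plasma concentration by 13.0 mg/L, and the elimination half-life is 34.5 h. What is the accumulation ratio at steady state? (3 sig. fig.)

2.46

k = ln 2 / 34.5 = 0.02009 h⁻¹
Fraction remaining after one interval: e^(−kτ) = e^(−0.02009 × 26.0) = 0.5931
R = 1 / (1 − 0.5931) = 1 / 0.4069 ≈ 2.46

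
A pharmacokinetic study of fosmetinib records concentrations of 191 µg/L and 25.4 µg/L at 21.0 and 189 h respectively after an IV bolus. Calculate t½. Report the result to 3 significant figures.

k = ln(C₁/C₂) / (t₂ − t₁) = ln(191/25.4) / (189 − 21.0)
  = 2.018 / 168.0 = 0.01201 h⁻¹
t½ = ln 2 / k = ln 2 / 0.01201 ≈ 57.7 hours

57.7 hours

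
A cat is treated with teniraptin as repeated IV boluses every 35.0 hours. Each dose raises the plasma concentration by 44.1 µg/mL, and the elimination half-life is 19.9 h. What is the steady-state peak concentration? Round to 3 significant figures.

k = ln 2 / 19.9 = 0.03483 h⁻¹
Fraction remaining after one interval: e^(−kτ) = e^(−0.03483 × 35.0) = 0.2955
R = 1 / (1 − 0.2955) = 1.419
Css,max = 44.1 × 1.419 ≈ 62.6 µg/mL

62.6 µg/mL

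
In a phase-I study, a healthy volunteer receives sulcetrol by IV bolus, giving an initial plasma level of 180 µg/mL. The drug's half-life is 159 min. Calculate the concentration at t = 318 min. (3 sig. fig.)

45.0 µg/mL

k = ln 2 / 159 = 0.004359 min⁻¹
318 min is 2.000 half-lives, so C = 180 × (1/2)^2.000 = 180 × 0.2500 ≈ 45.0 µg/mL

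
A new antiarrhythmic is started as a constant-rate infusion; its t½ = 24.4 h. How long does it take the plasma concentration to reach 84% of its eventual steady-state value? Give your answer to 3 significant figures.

k = ln 2 / 24.4 = 0.02841 h⁻¹
f = 1 − e^(−kt)  ⇒  t = −ln(1 − f) / k
t = −ln(1 − 0.84) / 0.02841 = 1.833 / 0.02841 ≈ 64.5 hours

64.5 hours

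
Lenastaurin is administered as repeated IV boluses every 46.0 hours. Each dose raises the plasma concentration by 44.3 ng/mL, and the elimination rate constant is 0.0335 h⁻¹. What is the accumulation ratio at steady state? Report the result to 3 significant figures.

Fraction remaining after one interval: e^(−kτ) = e^(−0.03350 × 46.0) = 0.2142
R = 1 / (1 − 0.2142) = 1 / 0.7858 ≈ 1.27

1.27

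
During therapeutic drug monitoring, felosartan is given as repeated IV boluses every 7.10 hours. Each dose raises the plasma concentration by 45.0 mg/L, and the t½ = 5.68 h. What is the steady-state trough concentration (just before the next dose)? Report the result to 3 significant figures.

32.6 mg/L

k = ln 2 / 5.68 = 0.1220 h⁻¹
Fraction remaining after one interval: e^(−kτ) = e^(−0.1220 × 7.10) = 0.4204
R = 1 / (1 − 0.4204) = 1.725
Css,max = 45.0 × 1.725 = 77.65 mg/L
Css,min = Css,max × e^(−kτ) = 77.65 × 0.4204 ≈ 32.6 mg/L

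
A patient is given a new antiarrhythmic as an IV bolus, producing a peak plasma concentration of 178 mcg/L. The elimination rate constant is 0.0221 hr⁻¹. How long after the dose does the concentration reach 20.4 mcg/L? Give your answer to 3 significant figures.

C(t) = C₀ e^(−kt)  ⇒  t = ln(C₀/C) / k
t = ln(178/20.4) / 0.02210 = 2.166 / 0.02210 ≈ 98.0 hours

98.0 hours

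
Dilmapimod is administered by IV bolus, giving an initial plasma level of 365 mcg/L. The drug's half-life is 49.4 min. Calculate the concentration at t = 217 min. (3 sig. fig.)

17.4 mcg/L

k = ln 2 / 49.4 = 0.01403 min⁻¹
217 min is 4.393 half-lives, so C = 365 × (1/2)^4.393 = 365 × 0.04761 ≈ 17.4 mcg/L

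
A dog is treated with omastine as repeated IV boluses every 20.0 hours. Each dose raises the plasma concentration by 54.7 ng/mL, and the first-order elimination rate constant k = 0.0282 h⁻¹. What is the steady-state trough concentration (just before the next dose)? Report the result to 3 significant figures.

Fraction remaining after one interval: e^(−kτ) = e^(−0.02820 × 20.0) = 0.5689
R = 1 / (1 − 0.5689) = 2.320
Css,max = 54.7 × 2.320 = 126.9 ng/mL
Css,min = Css,max × e^(−kτ) = 126.9 × 0.5689 ≈ 72.2 ng/mL

72.2 ng/mL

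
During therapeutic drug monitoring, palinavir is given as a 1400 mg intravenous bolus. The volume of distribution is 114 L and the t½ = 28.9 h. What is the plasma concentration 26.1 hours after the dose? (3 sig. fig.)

C₀ = dose / V = 1400 / 114 = 12.28 mg/L
k = ln 2 / 28.9 = 0.02398 h⁻¹
C(t) = C₀ e^(−kt) = 12.28 × e^(−0.02398 × 26.1) = 12.28 × e^(−0.6260) = 12.28 × 0.5347 ≈ 6.57 mg/L

6.57 mg/L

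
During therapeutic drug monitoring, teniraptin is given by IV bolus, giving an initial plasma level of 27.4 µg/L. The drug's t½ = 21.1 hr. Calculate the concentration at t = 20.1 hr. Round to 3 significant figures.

14.2 µg/L

k = ln 2 / 21.1 = 0.03285 hr⁻¹
20.1 hr is 0.9526 half-lives, so C = 27.4 × (1/2)^0.9526 = 27.4 × 0.5167 ≈ 14.2 µg/L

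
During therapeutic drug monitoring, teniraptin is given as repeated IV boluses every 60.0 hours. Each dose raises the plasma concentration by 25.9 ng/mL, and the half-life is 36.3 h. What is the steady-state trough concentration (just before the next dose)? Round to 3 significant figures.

12.1 ng/mL

k = ln 2 / 36.3 = 0.01909 h⁻¹
Fraction remaining after one interval: e^(−kτ) = e^(−0.01909 × 60.0) = 0.3180
R = 1 / (1 − 0.3180) = 1.466
Css,max = 25.9 × 1.466 = 37.98 ng/mL
Css,min = Css,max × e^(−kτ) = 37.98 × 0.3180 ≈ 12.1 ng/mL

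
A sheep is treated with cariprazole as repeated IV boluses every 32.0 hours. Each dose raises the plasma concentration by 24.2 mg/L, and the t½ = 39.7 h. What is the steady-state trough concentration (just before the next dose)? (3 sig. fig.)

k = ln 2 / 39.7 = 0.01746 h⁻¹
Fraction remaining after one interval: e^(−kτ) = e^(−0.01746 × 32.0) = 0.5719
R = 1 / (1 − 0.5719) = 2.336
Css,max = 24.2 × 2.336 = 56.54 mg/L
Css,min = Css,max × e^(−kτ) = 56.54 × 0.5719 ≈ 32.3 mg/L

32.3 mg/L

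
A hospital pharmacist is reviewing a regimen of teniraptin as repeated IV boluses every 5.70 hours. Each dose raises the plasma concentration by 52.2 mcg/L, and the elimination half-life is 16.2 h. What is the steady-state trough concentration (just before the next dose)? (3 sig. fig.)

k = ln 2 / 16.2 = 0.04279 h⁻¹
Fraction remaining after one interval: e^(−kτ) = e^(−0.04279 × 5.70) = 0.7836
R = 1 / (1 − 0.7836) = 4.621
Css,max = 52.2 × 4.621 = 241.2 mcg/L
Css,min = Css,max × e^(−kτ) = 241.2 × 0.7836 ≈ 189 mcg/L

189 mcg/L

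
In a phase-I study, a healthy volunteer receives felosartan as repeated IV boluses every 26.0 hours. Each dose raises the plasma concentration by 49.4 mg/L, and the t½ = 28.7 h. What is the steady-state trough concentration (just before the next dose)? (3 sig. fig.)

k = ln 2 / 28.7 = 0.02415 h⁻¹
Fraction remaining after one interval: e^(−kτ) = e^(−0.02415 × 26.0) = 0.5337
R = 1 / (1 − 0.5337) = 2.145
Css,max = 49.4 × 2.145 = 105.9 mg/L
Css,min = Css,max × e^(−kτ) = 105.9 × 0.5337 ≈ 56.5 mg/L

56.5 mg/L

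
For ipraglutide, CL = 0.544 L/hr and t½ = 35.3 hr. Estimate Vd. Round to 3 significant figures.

27.7 L

k = ln 2 / t½ = ln 2 / 35.3 = 0.01964 hr⁻¹
V = CL / k = 0.544 / 0.01964 ≈ 27.7 L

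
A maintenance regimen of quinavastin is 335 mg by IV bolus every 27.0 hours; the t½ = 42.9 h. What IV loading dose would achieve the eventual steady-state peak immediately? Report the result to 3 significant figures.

k = ln 2 / 42.9 = 0.01616 h⁻¹
Accumulation ratio R = 1 / (1 − e^(−kτ)) = 1 / (1 − e^(−0.01616×27.0)) = 1 / (1 − 0.6465) = 2.829
Loading dose = maintenance dose × R = 335 × 2.829 ≈ 948 mg

948 mg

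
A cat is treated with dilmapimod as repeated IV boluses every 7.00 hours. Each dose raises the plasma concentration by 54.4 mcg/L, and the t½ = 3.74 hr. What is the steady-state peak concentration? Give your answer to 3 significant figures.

k = ln 2 / 3.74 = 0.1853 hr⁻¹
Fraction remaining after one interval: e^(−kτ) = e^(−0.1853 × 7.00) = 0.2733
R = 1 / (1 − 0.2733) = 1.376
Css,max = 54.4 × 1.376 ≈ 74.9 mcg/L

74.9 mcg/L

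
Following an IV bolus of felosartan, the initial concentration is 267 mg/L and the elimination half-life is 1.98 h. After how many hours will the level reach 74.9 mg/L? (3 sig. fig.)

3.63 hours

k = ln 2 / 1.98 = 0.3501 h⁻¹
C(t) = C₀ e^(−kt)  ⇒  t = ln(C₀/C) / k
t = ln(267/74.9) / 0.3501 = 1.271 / 0.3501 ≈ 3.63 hours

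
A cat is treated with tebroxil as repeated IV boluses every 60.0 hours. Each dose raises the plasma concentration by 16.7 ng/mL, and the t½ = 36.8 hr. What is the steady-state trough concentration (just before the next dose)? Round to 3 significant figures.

7.97 ng/mL

k = ln 2 / 36.8 = 0.01884 hr⁻¹
Fraction remaining after one interval: e^(−kτ) = e^(−0.01884 × 60.0) = 0.3230
R = 1 / (1 − 0.3230) = 1.477
Css,max = 16.7 × 1.477 = 24.67 ng/mL
Css,min = Css,max × e^(−kτ) = 24.67 × 0.3230 ≈ 7.97 ng/mL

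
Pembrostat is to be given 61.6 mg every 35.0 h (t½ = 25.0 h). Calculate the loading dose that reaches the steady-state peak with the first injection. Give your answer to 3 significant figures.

99.2 mg

k = ln 2 / 25.0 = 0.02773 h⁻¹
Accumulation ratio R = 1 / (1 − e^(−kτ)) = 1 / (1 − e^(−0.02773×35.0)) = 1 / (1 − 0.3789) = 1.610
Loading dose = maintenance dose × R = 61.6 × 1.610 ≈ 99.2 mg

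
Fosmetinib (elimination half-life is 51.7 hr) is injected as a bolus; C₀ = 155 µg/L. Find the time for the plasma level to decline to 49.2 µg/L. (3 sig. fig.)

k = ln 2 / 51.7 = 0.01341 hr⁻¹
C(t) = C₀ e^(−kt)  ⇒  t = ln(C₀/C) / k
t = ln(155/49.2) / 0.01341 = 1.148 / 0.01341 ≈ 85.6 hours

85.6 hours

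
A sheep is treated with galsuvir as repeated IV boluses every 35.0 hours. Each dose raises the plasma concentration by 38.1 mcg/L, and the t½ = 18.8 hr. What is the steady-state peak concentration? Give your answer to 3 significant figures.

k = ln 2 / 18.8 = 0.03687 hr⁻¹
Fraction remaining after one interval: e^(−kτ) = e^(−0.03687 × 35.0) = 0.2752
R = 1 / (1 − 0.2752) = 1.380
Css,max = 38.1 × 1.380 ≈ 52.6 mcg/L

52.6 mcg/L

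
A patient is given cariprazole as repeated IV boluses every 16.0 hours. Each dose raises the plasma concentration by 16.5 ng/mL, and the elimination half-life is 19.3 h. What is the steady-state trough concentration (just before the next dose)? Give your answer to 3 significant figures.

21.2 ng/mL

k = ln 2 / 19.3 = 0.03591 h⁻¹
Fraction remaining after one interval: e^(−kτ) = e^(−0.03591 × 16.0) = 0.5629
R = 1 / (1 − 0.5629) = 2.288
Css,max = 16.5 × 2.288 = 37.75 ng/mL
Css,min = Css,max × e^(−kτ) = 37.75 × 0.5629 ≈ 21.2 ng/mL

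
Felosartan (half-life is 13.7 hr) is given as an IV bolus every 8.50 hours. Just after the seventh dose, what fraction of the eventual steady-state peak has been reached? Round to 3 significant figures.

0.951

k = ln 2 / 13.7 = 0.05059 hr⁻¹
f_n = 1 − e^(−nkτ) = 1 − e^(−7 × 0.05059 × 8.50) = 1 − e^(−3.010) = 1 − 0.04927 ≈ 0.951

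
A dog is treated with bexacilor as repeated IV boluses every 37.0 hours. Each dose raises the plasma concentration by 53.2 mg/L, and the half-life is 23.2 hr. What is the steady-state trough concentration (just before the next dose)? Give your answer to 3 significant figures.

26.3 mg/L

k = ln 2 / 23.2 = 0.02988 hr⁻¹
Fraction remaining after one interval: e^(−kτ) = e^(−0.02988 × 37.0) = 0.3311
R = 1 / (1 − 0.3311) = 1.495
Css,max = 53.2 × 1.495 = 79.53 mg/L
Css,min = Css,max × e^(−kτ) = 79.53 × 0.3311 ≈ 26.3 mg/L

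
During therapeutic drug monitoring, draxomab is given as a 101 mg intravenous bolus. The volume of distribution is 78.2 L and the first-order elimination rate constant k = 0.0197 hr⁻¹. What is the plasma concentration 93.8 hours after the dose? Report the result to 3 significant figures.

0.204 mg/L

C₀ = dose / V = 101 / 78.2 = 1.292 mg/L
C(t) = C₀ e^(−kt) = 1.292 × e^(−0.01970 × 93.8) = 1.292 × e^(−1.848) = 1.292 × 0.1576 ≈ 0.204 mg/L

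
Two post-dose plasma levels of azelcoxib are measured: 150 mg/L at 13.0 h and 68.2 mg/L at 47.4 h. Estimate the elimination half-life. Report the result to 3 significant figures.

30.3 hours

k = ln(C₁/C₂) / (t₂ − t₁) = ln(150/68.2) / (47.4 − 13.0)
  = 0.7882 / 34.40 = 0.02291 h⁻¹
t½ = ln 2 / k = ln 2 / 0.02291 ≈ 30.3 hours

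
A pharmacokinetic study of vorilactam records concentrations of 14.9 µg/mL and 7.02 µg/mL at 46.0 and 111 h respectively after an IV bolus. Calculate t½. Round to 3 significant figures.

59.9 hours

k = ln(C₁/C₂) / (t₂ − t₁) = ln(14.9/7.02) / (111 − 46.0)
  = 0.7526 / 65.00 = 0.01158 h⁻¹
t½ = ln 2 / k = ln 2 / 0.01158 ≈ 59.9 hours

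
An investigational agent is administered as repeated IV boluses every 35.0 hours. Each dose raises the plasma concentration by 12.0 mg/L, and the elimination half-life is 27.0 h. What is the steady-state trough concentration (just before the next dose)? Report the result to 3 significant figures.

k = ln 2 / 27.0 = 0.02567 h⁻¹
Fraction remaining after one interval: e^(−kτ) = e^(−0.02567 × 35.0) = 0.4072
R = 1 / (1 − 0.4072) = 1.687
Css,max = 12.0 × 1.687 = 20.24 mg/L
Css,min = Css,max × e^(−kτ) = 20.24 × 0.4072 ≈ 8.24 mg/L

8.24 mg/L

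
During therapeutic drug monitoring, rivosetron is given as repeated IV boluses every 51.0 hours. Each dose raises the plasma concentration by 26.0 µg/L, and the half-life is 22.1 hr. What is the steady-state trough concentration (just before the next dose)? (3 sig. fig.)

k = ln 2 / 22.1 = 0.03136 hr⁻¹
Fraction remaining after one interval: e^(−kτ) = e^(−0.03136 × 51.0) = 0.2020
R = 1 / (1 − 0.2020) = 1.253
Css,max = 26.0 × 1.253 = 32.58 µg/L
Css,min = Css,max × e^(−kτ) = 32.58 × 0.2020 ≈ 6.58 µg/L

6.58 µg/L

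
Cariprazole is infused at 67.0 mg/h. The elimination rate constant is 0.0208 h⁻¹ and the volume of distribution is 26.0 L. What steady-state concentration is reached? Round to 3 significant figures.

CL = k · V = 0.0208 × 26.0 = 0.5408 L/h
Css = rate / CL = 67.0 / 0.5408 ≈ 124 µg/mL

124 µg/mL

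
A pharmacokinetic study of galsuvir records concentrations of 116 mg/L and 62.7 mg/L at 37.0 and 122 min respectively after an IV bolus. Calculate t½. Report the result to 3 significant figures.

95.8 minutes

k = ln(C₁/C₂) / (t₂ − t₁) = ln(116/62.7) / (122 − 37.0)
  = 0.6152 / 85.00 = 0.007238 min⁻¹
t½ = ln 2 / k = ln 2 / 0.007238 ≈ 95.8 minutes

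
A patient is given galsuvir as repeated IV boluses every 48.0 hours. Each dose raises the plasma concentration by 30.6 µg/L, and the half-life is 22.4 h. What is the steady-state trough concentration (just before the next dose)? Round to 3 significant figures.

8.96 µg/L

k = ln 2 / 22.4 = 0.03094 h⁻¹
Fraction remaining after one interval: e^(−kτ) = e^(−0.03094 × 48.0) = 0.2264
R = 1 / (1 − 0.2264) = 1.293
Css,max = 30.6 × 1.293 = 39.56 µg/L
Css,min = Css,max × e^(−kτ) = 39.56 × 0.2264 ≈ 8.96 µg/L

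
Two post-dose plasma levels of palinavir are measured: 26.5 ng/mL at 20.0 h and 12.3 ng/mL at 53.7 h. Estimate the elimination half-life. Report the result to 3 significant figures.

30.4 hours

k = ln(C₁/C₂) / (t₂ − t₁) = ln(26.5/12.3) / (53.7 − 20.0)
  = 0.7675 / 33.70 = 0.02278 h⁻¹
t½ = ln 2 / k = ln 2 / 0.02278 ≈ 30.4 hours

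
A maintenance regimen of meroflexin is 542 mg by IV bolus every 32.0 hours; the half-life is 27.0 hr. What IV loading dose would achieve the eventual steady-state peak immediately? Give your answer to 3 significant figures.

k = ln 2 / 27.0 = 0.02567 hr⁻¹
Accumulation ratio R = 1 / (1 − e^(−kτ)) = 1 / (1 − e^(−0.02567×32.0)) = 1 / (1 − 0.4398) = 1.785
Loading dose = maintenance dose × R = 542 × 1.785 ≈ 967 mg

967 mg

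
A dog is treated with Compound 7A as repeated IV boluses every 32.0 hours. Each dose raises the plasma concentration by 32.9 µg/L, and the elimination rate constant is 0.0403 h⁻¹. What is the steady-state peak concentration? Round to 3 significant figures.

Fraction remaining after one interval: e^(−kτ) = e^(−0.04030 × 32.0) = 0.2754
R = 1 / (1 − 0.2754) = 1.380
Css,max = 32.9 × 1.380 ≈ 45.4 µg/L

45.4 µg/L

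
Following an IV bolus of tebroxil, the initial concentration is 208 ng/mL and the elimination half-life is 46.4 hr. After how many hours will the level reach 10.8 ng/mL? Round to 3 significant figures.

198 hours

k = ln 2 / 46.4 = 0.01494 hr⁻¹
C(t) = C₀ e^(−kt)  ⇒  t = ln(C₀/C) / k
t = ln(208/10.8) / 0.01494 = 2.958 / 0.01494 ≈ 198 hours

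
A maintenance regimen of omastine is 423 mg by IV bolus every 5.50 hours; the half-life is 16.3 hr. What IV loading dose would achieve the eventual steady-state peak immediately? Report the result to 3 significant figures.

2030 mg

k = ln 2 / 16.3 = 0.04252 hr⁻¹
Accumulation ratio R = 1 / (1 − e^(−kτ)) = 1 / (1 − e^(−0.04252×5.50)) = 1 / (1 − 0.7915) = 4.795
Loading dose = maintenance dose × R = 423 × 4.795 ≈ 2030 mg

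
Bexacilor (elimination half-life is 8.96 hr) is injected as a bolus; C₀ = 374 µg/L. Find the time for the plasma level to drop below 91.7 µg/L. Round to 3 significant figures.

18.2 hours

k = ln 2 / 8.96 = 0.07736 hr⁻¹
C(t) = C₀ e^(−kt)  ⇒  t = ln(C₀/C) / k
t = ln(374/91.7) / 0.07736 = 1.406 / 0.07736 ≈ 18.2 hours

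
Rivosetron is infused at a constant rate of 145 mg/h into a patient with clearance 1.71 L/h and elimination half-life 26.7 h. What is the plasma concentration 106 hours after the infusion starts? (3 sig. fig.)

79.4 mg/L

Css = rate / CL = 145 / 1.71 = 84.80 mg/L
k = ln 2 / 26.7 = 0.02596 h⁻¹
C(t) = Css (1 − e^(−kt)) = 84.80 × (1 − e^(−2.752)) = 84.80 × 0.9362 ≈ 79.4 mg/L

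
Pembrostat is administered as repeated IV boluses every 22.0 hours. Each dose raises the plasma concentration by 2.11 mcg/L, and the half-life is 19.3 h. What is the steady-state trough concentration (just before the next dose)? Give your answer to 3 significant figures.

1.75 mcg/L

k = ln 2 / 19.3 = 0.03591 h⁻¹
Fraction remaining after one interval: e^(−kτ) = e^(−0.03591 × 22.0) = 0.4538
R = 1 / (1 − 0.4538) = 1.831
Css,max = 2.11 × 1.831 = 3.863 mcg/L
Css,min = Css,max × e^(−kτ) = 3.863 × 0.4538 ≈ 1.75 mcg/L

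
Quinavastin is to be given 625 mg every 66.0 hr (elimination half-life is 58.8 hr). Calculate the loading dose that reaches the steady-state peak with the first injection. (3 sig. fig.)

k = ln 2 / 58.8 = 0.01179 hr⁻¹
Accumulation ratio R = 1 / (1 − e^(−kτ)) = 1 / (1 − e^(−0.01179×66.0)) = 1 / (1 − 0.4593) = 1.850
Loading dose = maintenance dose × R = 625 × 1.850 ≈ 1160 mg

1160 mg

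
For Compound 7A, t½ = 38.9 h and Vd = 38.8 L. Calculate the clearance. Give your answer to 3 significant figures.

0.691 L/h

k = ln 2 / t½ = ln 2 / 38.9 = 0.01782 h⁻¹
CL = k · V = 0.01782 × 38.8 ≈ 0.691 L/h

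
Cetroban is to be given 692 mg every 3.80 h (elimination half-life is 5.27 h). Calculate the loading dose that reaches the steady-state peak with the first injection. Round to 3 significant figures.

1760 mg

k = ln 2 / 5.27 = 0.1315 h⁻¹
Accumulation ratio R = 1 / (1 − e^(−kτ)) = 1 / (1 − e^(−0.1315×3.80)) = 1 / (1 − 0.6067) = 2.542
Loading dose = maintenance dose × R = 692 × 2.542 ≈ 1760 mg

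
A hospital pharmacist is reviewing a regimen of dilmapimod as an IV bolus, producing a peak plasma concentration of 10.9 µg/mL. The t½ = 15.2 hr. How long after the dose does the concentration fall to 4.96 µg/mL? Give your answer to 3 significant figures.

k = ln 2 / 15.2 = 0.04560 hr⁻¹
C(t) = C₀ e^(−kt)  ⇒  t = ln(C₀/C) / k
t = ln(10.9/4.96) / 0.04560 = 0.7874 / 0.04560 ≈ 17.3 hours

17.3 hours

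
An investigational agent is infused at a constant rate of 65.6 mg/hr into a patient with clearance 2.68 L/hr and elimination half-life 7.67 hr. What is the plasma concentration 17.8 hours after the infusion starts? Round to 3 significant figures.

19.6 µg/mL

Css = rate / CL = 65.6 / 2.68 = 24.48 µg/mL
k = ln 2 / 7.67 = 0.09037 hr⁻¹
C(t) = Css (1 − e^(−kt)) = 24.48 × (1 − e^(−1.609)) = 24.48 × 0.7998 ≈ 19.6 µg/mL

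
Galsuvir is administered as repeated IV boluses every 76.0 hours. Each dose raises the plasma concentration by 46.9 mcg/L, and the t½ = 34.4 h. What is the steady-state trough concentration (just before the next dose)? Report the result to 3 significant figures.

k = ln 2 / 34.4 = 0.02015 h⁻¹
Fraction remaining after one interval: e^(−kτ) = e^(−0.02015 × 76.0) = 0.2162
R = 1 / (1 − 0.2162) = 1.276
Css,max = 46.9 × 1.276 = 59.84 mcg/L
Css,min = Css,max × e^(−kτ) = 59.84 × 0.2162 ≈ 12.9 mcg/L

12.9 mcg/L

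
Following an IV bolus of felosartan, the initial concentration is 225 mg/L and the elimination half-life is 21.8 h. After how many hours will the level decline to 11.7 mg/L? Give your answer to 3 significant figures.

k = ln 2 / 21.8 = 0.03180 h⁻¹
C(t) = C₀ e^(−kt)  ⇒  t = ln(C₀/C) / k
t = ln(225/11.7) / 0.03180 = 2.957 / 0.03180 ≈ 93.0 hours

93.0 hours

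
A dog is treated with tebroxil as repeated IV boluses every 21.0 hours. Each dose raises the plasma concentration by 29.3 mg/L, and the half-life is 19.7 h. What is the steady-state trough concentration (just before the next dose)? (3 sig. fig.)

k = ln 2 / 19.7 = 0.03519 h⁻¹
Fraction remaining after one interval: e^(−kτ) = e^(−0.03519 × 21.0) = 0.4776
R = 1 / (1 − 0.4776) = 1.914
Css,max = 29.3 × 1.914 = 56.09 mg/L
Css,min = Css,max × e^(−kτ) = 56.09 × 0.4776 ≈ 26.8 mg/L

26.8 mg/L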